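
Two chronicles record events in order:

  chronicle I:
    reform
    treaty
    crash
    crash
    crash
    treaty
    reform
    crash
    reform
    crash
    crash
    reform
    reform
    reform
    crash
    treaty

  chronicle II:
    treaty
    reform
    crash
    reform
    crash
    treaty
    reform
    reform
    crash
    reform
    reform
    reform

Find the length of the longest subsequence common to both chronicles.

10

Match reform (chronicle I #1, chronicle II #2), crash (chronicle I #3, chronicle II #3), crash (chronicle I #5, chronicle II #5), treaty (chronicle I #6, chronicle II #6), reform (chronicle I #7, chronicle II #7), reform (chronicle I #9, chronicle II #8), crash (chronicle I #11, chronicle II #9), reform (chronicle I #12, chronicle II #10), reform (chronicle I #13, chronicle II #11), reform (chronicle I #14, chronicle II #12) — 10 events in the same relative order in both. The LCS DP gives dp[16][12] = 10, so this is optimal.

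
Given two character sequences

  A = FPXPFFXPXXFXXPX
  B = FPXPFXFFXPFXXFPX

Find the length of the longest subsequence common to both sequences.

Pick F [1,1], then P [2,2], then X [3,3], then P [4,4], then F [5,7], then F [6,8], then X [7,9], then P [8,10], then X [9,12], then X [10,13], then F [11,14], then P [14,15], then X [15,16]; all 13 characters appear in both, in order. Since dp[15][16] = 13, nothing longer is possible.

13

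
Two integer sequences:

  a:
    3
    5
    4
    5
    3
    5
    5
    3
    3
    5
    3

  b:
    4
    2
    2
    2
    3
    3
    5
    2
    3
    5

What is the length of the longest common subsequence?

Taking 3 at a[1]=b[5] → 3 at a[5]=b[6] → 5 at a[6]=b[7] → 3 at a[9]=b[9] → 5 at a[10]=b[10] gives a common subsequence of length 5. Since dp[11][10] = 5, nothing longer is possible.

5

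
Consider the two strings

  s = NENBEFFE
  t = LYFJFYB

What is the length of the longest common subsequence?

2

Let dp[i][j] be the LCS length of the first i characters of s and the first j characters of t. dp[i][j] = dp[i-1][j-1]+1 when the i-th and j-th characters match, else max(dp[i-1][j], dp[i][j-1]).
    ·  L  Y  F  J  F  Y  B
 ·  0  0  0  0  0  0  0  0
 N  0  0  0  0  0  0  0  0
 E  0  0  0  0  0  0  0  0
 N  0  0  0  0  0  0  0  0
 B  0  0  0  0  0  0  0  1
 E  0  0  0  0  0  0  0  1
 F  0  0  0  1  1  1  1  1
 F  0  0  0  1  1  2  2  2
 E  0  0  0  1  1  2  2  2
dp[8][7] = 2. One LCS (by backtracking along matches): FF.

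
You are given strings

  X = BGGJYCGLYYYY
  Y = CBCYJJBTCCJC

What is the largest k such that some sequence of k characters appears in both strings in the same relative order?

3

Match B (X #1, Y #7), J (X #4, Y #11), C (X #6, Y #12) — 3 characters in the same relative order in both. The LCS DP gives dp[12][12] = 3, so this is optimal.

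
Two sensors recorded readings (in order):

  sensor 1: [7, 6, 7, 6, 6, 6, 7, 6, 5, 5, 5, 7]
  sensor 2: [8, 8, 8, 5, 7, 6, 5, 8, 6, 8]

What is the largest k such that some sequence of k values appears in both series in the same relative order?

3

Let dp[i][j] be the LCS length of the first i values of sensor 1 and the first j values of sensor 2. dp[i][j] = dp[i-1][j-1]+1 when the i-th and j-th values match, else max(dp[i-1][j], dp[i][j-1]).
    ·  8  8  8  5  7  6  5  8  6  8
 ·  0  0  0  0  0  0  0  0  0  0  0
 7  0  0  0  0  0  1  1  1  1  1  1
 6  0  0  0  0  0  1  2  2  2  2  2
 7  0  0  0  0  0  1  2  2  2  2  2
 6  0  0  0  0  0  1  2  2  2  3  3
 6  0  0  0  0  0  1  2  2  2  3  3
 6  0  0  0  0  0  1  2  2  2  3  3
 7  0  0  0  0  0  1  2  2  2  3  3
 6  0  0  0  0  0  1  2  2  2  3  3
 5  0  0  0  0  1  1  2  3  3  3  3
 5  0  0  0  0  1  1  2  3  3  3  3
 5  0  0  0  0  1  1  2  3  3  3  3
 7  0  0  0  0  1  2  2  3  3  3  3
dp[12][10] = 3. One LCS (by backtracking along matches): 7, 6, 6.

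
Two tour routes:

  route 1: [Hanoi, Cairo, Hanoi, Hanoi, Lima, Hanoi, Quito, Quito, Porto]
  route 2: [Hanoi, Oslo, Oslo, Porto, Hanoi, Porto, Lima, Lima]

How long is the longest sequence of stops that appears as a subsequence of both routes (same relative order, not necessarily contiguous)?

3

Taking Hanoi at route 1[1]=route 2[1]; then Hanoi at route 1[3]=route 2[5]; then Lima at route 1[5]=route 2[8] gives a common subsequence of length 3. The LCS DP gives dp[9][8] = 3, so this is optimal.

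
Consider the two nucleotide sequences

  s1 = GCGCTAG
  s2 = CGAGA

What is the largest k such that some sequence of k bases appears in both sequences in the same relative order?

4

Let dp[i][j] be the LCS length of the first i bases of s1 and the first j bases of s2. dp[i][j] = dp[i-1][j-1]+1 when the i-th and j-th bases match, else max(dp[i-1][j], dp[i][j-1]).
    ·  C  G  A  G  A
 ·  0  0  0  0  0  0
 G  0  0  1  1  1  1
 C  0  1  1  1  1  1
 G  0  1  2  2  2  2
 C  0  1  2  2  2  2
 T  0  1  2  2  2  2
 A  0  1  2  3  3  3
 G  0  1  2  3  4  4
dp[7][5] = 4. One LCS (by backtracking along matches): CGAG.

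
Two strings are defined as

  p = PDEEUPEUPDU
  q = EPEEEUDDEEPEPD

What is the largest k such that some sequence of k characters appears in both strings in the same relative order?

8

Match P [1,2]; then D [2,8]; then E [3,9]; then E [4,10]; then P [6,11]; then E [7,12]; then P [9,13]; then D [10,14] — 8 characters in the same relative order in both. The LCS DP gives dp[11][14] = 8, so this is optimal.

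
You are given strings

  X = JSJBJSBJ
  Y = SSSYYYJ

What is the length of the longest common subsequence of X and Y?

One common subsequence of length 3: S (X #2, Y #2), S (X #6, Y #3), J (X #8, Y #7). The LCS DP gives dp[8][7] = 3, so this is optimal.

3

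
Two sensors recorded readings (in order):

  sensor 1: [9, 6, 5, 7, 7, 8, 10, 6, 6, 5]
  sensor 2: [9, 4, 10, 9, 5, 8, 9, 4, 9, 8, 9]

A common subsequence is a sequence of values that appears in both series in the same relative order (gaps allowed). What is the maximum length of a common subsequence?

3

Match 9 [1,4], 5 [3,5], 8 [6,10] — 3 values in the same relative order in both. dp[10][11] = 3 confirms this is the maximum.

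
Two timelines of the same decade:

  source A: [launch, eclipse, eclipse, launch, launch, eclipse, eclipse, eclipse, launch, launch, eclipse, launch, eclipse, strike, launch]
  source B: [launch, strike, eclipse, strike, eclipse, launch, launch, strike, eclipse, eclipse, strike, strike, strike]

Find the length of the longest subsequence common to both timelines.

Taking launch [1,1] → eclipse [2,3] → eclipse [3,5] → launch [4,6] → launch [5,7] → eclipse [6,9] → eclipse [7,10] → strike [14,13] gives a common subsequence of length 8, and the DP table's final entry dp[15][13] is also 8, so no common subsequence is longer.

8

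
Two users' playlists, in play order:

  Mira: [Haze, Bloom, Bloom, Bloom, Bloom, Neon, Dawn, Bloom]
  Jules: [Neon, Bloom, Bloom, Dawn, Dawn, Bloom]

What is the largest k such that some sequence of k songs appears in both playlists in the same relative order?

Pick Bloom at Mira[2]=Jules[2]; then Bloom at Mira[3]=Jules[3]; then Dawn at Mira[7]=Jules[5]; then Bloom at Mira[8]=Jules[6]; all 4 songs appear in both, in order. dp[8][6] = 4 confirms this is the maximum.

4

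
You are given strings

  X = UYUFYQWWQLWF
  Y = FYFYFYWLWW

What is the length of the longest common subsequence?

Let dp[i][j] be the LCS length of the first i characters of X and the first j characters of Y. dp[i][j] = dp[i-1][j-1]+1 when the i-th and j-th characters match, else max(dp[i-1][j], dp[i][j-1]).
    ·  F  Y  F  Y  F  Y  W  L  W  W
 ·  0  0  0  0  0  0  0  0  0  0  0
 U  0  0  0  0  0  0  0  0  0  0  0
 Y  0  0  1  1  1  1  1  1  1  1  1
 U  0  0  1  1  1  1  1  1  1  1  1
 F  0  1  1  2  2  2  2  2  2  2  2
 Y  0  1  2  2  3  3  3  3  3  3  3
 Q  0  1  2  2  3  3  3  3  3  3  3
 W  0  1  2  2  3  3  3  4  4  4  4
 W  0  1  2  2  3  3  3  4  4  5  5
 Q  0  1  2  2  3  3  3  4  4  5  5
 L  0  1  2  2  3  3  3  4  5  5  5
 W  0  1  2  2  3  3  3  4  5  6  6
 F  0  1  2  3  3  4  4  4  5  6  6
dp[12][10] = 6. One LCS (by backtracking along matches): YFYWWW.

6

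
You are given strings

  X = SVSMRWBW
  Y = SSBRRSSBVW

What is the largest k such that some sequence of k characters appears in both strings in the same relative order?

5

Taking S at X[1]=Y[1], S at X[3]=Y[2], R at X[5]=Y[5], B at X[7]=Y[8], W at X[8]=Y[10] gives a common subsequence of length 5. The LCS DP gives dp[8][10] = 5, so this is optimal.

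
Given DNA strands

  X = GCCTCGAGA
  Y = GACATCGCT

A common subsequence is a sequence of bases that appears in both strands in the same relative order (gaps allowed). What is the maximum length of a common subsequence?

Let dp[i][j] be the LCS length of the first i bases of X and the first j bases of Y. dp[i][j] = dp[i-1][j-1]+1 when the i-th and j-th bases match, else max(dp[i-1][j], dp[i][j-1]).
    ·  G  A  C  A  T  C  G  C  T
 ·  0  0  0  0  0  0  0  0  0  0
 G  0  1  1  1  1  1  1  1  1  1
 C  0  1  1  2  2  2  2  2  2  2
 C  0  1  1  2  2  2  3  3  3  3
 T  0  1  1  2  2  3  3  3  3  4
 C  0  1  1  2  2  3  4  4  4  4
 G  0  1  1  2  2  3  4  5  5  5
 A  0  1  2  2  3  3  4  5  5  5
 G  0  1  2  2  3  3  4  5  5  5
 A  0  1  2  2  3  3  4  5  5  5
dp[9][9] = 5. One LCS (by backtracking along matches): GCTCG.

5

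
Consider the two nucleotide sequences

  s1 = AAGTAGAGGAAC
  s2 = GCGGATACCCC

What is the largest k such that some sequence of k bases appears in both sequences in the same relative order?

6

Let dp[i][j] be the LCS length of the first i bases of s1 and the first j bases of s2. dp[i][j] = dp[i-1][j-1]+1 when the i-th and j-th bases match, else max(dp[i-1][j], dp[i][j-1]).
    ·  G  C  G  G  A  T  A  C  C  C  C
 ·  0  0  0  0  0  0  0  0  0  0  0  0
 A  0  0  0  0  0  1  1  1  1  1  1  1
 A  0  0  0  0  0  1  1  2  2  2  2  2
 G  0  1  1  1  1  1  1  2  2  2  2  2
 T  0  1  1  1  1  1  2  2  2  2  2  2
 A  0  1  1  1  1  2  2  3  3  3  3  3
 G  0  1  1  2  2  2  2  3  3  3  3  3
 A  0  1  1  2  2  3  3  3  3  3  3  3
 G  0  1  1  2  3  3  3  3  3  3  3  3
 G  0  1  1  2  3  3  3  3  3  3  3  3
 A  0  1  1  2  3  4  4  4  4  4  4  4
 A  0  1  1  2  3  4  4  5  5  5  5  5
 C  0  1  2  2  3  4  4  5  6  6  6  6
dp[12][11] = 6. One LCS (by backtracking along matches): GGGAAC.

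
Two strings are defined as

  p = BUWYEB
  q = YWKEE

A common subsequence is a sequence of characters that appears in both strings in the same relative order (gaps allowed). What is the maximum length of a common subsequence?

Pick W [3,2], E [5,5]; all 2 characters appear in both, in order, and the DP table's final entry dp[6][5] is also 2, so no common subsequence is longer.

2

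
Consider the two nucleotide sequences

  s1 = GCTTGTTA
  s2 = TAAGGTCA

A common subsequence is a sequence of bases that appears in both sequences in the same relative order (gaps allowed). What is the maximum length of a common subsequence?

4

Match G at s1[1]=s2[4]; then G at s1[5]=s2[5]; then T at s1[6]=s2[6]; then A at s1[8]=s2[8] — 4 bases in the same relative order in both, and the DP table's final entry dp[8][8] is also 4, so no common subsequence is longer.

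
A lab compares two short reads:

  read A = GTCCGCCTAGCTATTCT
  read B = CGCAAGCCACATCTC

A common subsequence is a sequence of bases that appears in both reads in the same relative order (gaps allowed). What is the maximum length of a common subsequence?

11

One common subsequence of length 11: G at read A[1]=read B[2], C at read A[3]=read B[3], G at read A[5]=read B[6], C at read A[6]=read B[7], C at read A[7]=read B[8], A at read A[9]=read B[9], C at read A[11]=read B[10], A at read A[13]=read B[11], T at read A[14]=read B[12], T at read A[15]=read B[14], C at read A[16]=read B[15]. The LCS DP gives dp[17][15] = 11, so this is optimal.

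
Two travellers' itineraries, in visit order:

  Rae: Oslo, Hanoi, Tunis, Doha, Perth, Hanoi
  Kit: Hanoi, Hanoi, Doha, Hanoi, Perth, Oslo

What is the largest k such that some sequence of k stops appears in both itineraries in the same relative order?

3

Match Hanoi [2,2]; then Doha [4,3]; then Perth [5,5] — 3 stops in the same relative order in both. Since dp[6][6] = 3, nothing longer is possible.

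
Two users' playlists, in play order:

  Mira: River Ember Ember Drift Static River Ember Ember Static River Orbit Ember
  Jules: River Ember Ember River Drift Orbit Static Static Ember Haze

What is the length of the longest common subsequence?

7

Pick River (Mira #1, Jules #1); then Ember (Mira #2, Jules #2); then Ember (Mira #3, Jules #3); then Drift (Mira #4, Jules #5); then Static (Mira #5, Jules #7); then Static (Mira #9, Jules #8); then Ember (Mira #12, Jules #9); all 7 songs appear in both, in order. The LCS DP gives dp[12][10] = 7, so this is optimal.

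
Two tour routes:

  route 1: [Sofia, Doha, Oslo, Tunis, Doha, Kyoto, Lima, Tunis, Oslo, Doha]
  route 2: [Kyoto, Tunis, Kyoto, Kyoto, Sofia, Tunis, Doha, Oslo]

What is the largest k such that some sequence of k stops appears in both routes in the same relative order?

Pick Sofia (route 1 #1, route 2 #5); then Tunis (route 1 #4, route 2 #6); then Doha (route 1 #5, route 2 #7); then Oslo (route 1 #9, route 2 #8); all 4 stops appear in both, in order. Since dp[10][8] = 4, nothing longer is possible.

4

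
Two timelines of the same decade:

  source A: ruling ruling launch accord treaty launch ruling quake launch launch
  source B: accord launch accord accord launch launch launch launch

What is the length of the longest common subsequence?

Pick launch (source A #3, source B #2); then accord (source A #4, source B #4); then launch (source A #6, source B #6); then launch (source A #9, source B #7); then launch (source A #10, source B #8); all 5 events appear in both, in order, and the DP table's final entry dp[10][8] is also 5, so no common subsequence is longer.

5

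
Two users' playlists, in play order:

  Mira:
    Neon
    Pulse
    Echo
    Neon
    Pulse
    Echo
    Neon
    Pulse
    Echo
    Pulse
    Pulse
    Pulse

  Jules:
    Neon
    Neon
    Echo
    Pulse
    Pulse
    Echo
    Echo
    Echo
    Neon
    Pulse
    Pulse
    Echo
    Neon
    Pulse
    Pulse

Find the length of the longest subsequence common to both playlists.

One common subsequence of length 9: Neon at Mira[1]=Jules[2]; then Pulse at Mira[2]=Jules[5]; then Echo at Mira[3]=Jules[8]; then Neon at Mira[4]=Jules[9]; then Pulse at Mira[5]=Jules[11]; then Echo at Mira[6]=Jules[12]; then Neon at Mira[7]=Jules[13]; then Pulse at Mira[11]=Jules[14]; then Pulse at Mira[12]=Jules[15]. The LCS DP gives dp[12][15] = 9, so this is optimal.

9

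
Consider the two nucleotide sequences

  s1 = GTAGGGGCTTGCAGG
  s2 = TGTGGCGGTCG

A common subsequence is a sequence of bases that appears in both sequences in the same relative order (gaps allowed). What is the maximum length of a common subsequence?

9

Taking G (s1 #1, s2 #2) → T (s1 #2, s2 #3) → G (s1 #4, s2 #4) → G (s1 #5, s2 #5) → G (s1 #6, s2 #7) → G (s1 #7, s2 #8) → T (s1 #10, s2 #9) → C (s1 #12, s2 #10) → G (s1 #15, s2 #11) gives a common subsequence of length 9. dp[15][11] = 9 confirms this is the maximum.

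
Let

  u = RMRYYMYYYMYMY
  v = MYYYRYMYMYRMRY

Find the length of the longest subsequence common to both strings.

One common subsequence of length 10: M (u #2, v #1) → Y (u #4, v #2) → Y (u #5, v #3) → Y (u #7, v #4) → Y (u #8, v #6) → Y (u #9, v #8) → M (u #10, v #9) → Y (u #11, v #10) → M (u #12, v #12) → Y (u #13, v #14). dp[13][14] = 10 confirms this is the maximum.

10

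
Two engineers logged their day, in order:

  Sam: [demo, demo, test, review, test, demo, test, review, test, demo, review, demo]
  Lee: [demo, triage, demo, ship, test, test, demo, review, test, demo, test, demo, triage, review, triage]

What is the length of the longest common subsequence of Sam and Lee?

Match demo at Sam[1]=Lee[1] → demo at Sam[2]=Lee[3] → test at Sam[3]=Lee[6] → review at Sam[4]=Lee[8] → test at Sam[5]=Lee[9] → demo at Sam[6]=Lee[10] → test at Sam[9]=Lee[11] → demo at Sam[10]=Lee[12] → review at Sam[11]=Lee[14] — 9 tasks in the same relative order in both. Since dp[12][15] = 9, nothing longer is possible.

9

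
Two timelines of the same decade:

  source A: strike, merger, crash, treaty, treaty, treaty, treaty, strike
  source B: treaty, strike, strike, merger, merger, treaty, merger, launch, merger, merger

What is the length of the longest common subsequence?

3

Pick strike [1,3], merger [2,5], treaty [4,6]; all 3 events appear in both, in order. Since dp[8][10] = 3, nothing longer is possible.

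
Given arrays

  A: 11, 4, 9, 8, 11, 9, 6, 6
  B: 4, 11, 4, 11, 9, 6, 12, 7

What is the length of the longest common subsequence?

Let dp[i][j] be the LCS length of the first i values of A and the first j values of B. dp[i][j] = dp[i-1][j-1]+1 when the i-th and j-th values match, else max(dp[i-1][j], dp[i][j-1]).
    ·  4 11  4 11  9  6 12  7
 ·  0  0  0  0  0  0  0  0  0
11  0  0  1  1  1  1  1  1  1
 4  0  1  1  2  2  2  2  2  2
 9  0  1  1  2  2  3  3  3  3
 8  0  1  1  2  2  3  3  3  3
11  0  1  2  2  3  3  3  3  3
 9  0  1  2  2  3  4  4  4  4
 6  0  1  2  2  3  4  5  5  5
 6  0  1  2  2  3  4  5  5  5
dp[8][8] = 5. One LCS (by backtracking along matches): 11, 4, 11, 9, 6.

5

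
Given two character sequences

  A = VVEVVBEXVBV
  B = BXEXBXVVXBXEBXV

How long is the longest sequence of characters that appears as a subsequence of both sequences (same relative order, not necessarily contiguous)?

7

Match E (A #3, B #3), then V (A #4, B #7), then V (A #5, B #8), then B (A #6, B #10), then E (A #7, B #12), then X (A #8, B #14), then V (A #11, B #15) — 7 characters in the same relative order in both. Since dp[11][15] = 7, nothing longer is possible.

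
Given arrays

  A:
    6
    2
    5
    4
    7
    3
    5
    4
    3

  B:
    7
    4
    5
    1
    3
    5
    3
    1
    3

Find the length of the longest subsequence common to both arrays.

One common subsequence of length 4: 5 (A #3, B #3); then 3 (A #6, B #5); then 5 (A #7, B #6); then 3 (A #9, B #9). dp[9][9] = 4 confirms this is the maximum.

4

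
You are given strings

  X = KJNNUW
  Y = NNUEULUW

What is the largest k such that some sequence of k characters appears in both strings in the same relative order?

4

Taking N [3,1], N [4,2], U [5,7], W [6,8] gives a common subsequence of length 4, and the DP table's final entry dp[6][8] is also 4, so no common subsequence is longer.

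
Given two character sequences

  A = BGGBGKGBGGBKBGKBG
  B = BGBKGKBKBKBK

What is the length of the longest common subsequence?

10

Match B (A #1, B #1) → G (A #3, B #2) → B (A #4, B #3) → G (A #5, B #5) → K (A #6, B #6) → B (A #8, B #7) → B (A #11, B #9) → K (A #12, B #10) → B (A #13, B #11) → K (A #15, B #12) — 10 characters in the same relative order in both, and the DP table's final entry dp[17][12] is also 10, so no common subsequence is longer.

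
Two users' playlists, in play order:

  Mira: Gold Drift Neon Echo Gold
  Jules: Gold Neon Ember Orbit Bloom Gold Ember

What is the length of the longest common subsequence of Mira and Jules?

Taking Gold at Mira[1]=Jules[1]; then Neon at Mira[3]=Jules[2]; then Gold at Mira[5]=Jules[6] gives a common subsequence of length 3. dp[5][7] = 3 confirms this is the maximum.

3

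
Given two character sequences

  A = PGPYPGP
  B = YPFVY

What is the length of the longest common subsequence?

Let dp[i][j] be the LCS length of the first i characters of A and the first j characters of B. dp[i][j] = dp[i-1][j-1]+1 when the i-th and j-th characters match, else max(dp[i-1][j], dp[i][j-1]).
    ·  Y  P  F  V  Y
 ·  0  0  0  0  0  0
 P  0  0  1  1  1  1
 G  0  0  1  1  1  1
 P  0  0  1  1  1  1
 Y  0  1  1  1  1  2
 P  0  1  2  2  2  2
 G  0  1  2  2  2  2
 P  0  1  2  2  2  2
dp[7][5] = 2. One LCS (by backtracking along matches): PY.

2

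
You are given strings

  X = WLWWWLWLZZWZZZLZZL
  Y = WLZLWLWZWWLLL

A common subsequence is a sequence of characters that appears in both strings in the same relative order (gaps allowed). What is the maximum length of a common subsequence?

Taking W at X[1]=Y[1]; then L at X[2]=Y[4]; then W at X[3]=Y[5]; then W at X[4]=Y[7]; then W at X[5]=Y[9]; then W at X[7]=Y[10]; then L at X[8]=Y[11]; then L at X[15]=Y[12]; then L at X[18]=Y[13] gives a common subsequence of length 9. dp[18][13] = 9 confirms this is the maximum.

9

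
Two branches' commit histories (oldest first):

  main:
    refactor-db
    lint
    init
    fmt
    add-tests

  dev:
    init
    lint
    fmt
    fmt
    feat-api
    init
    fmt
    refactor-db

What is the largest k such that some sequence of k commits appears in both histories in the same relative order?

Taking lint (main #2, dev #2); then init (main #3, dev #6); then fmt (main #4, dev #7) gives a common subsequence of length 3. The LCS DP gives dp[5][8] = 3, so this is optimal.

3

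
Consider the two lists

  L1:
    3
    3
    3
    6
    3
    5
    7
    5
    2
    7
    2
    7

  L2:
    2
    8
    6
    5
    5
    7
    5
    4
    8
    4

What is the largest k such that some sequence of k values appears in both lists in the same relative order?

Taking 6 at L1[4]=L2[3], 5 at L1[6]=L2[5], 7 at L1[7]=L2[6], 5 at L1[8]=L2[7] gives a common subsequence of length 4. Since dp[12][10] = 4, nothing longer is possible.

4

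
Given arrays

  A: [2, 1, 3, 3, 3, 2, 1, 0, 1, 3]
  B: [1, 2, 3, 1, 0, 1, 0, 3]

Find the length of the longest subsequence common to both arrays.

Let dp[i][j] be the LCS length of the first i values of A and the first j values of B. dp[i][j] = dp[i-1][j-1]+1 when the i-th and j-th values match, else max(dp[i-1][j], dp[i][j-1]).
    ·  1  2  3  1  0  1  0  3
 ·  0  0  0  0  0  0  0  0  0
 2  0  0  1  1  1  1  1  1  1
 1  0  1  1  1  2  2  2  2  2
 3  0  1  1  2  2  2  2  2  3
 3  0  1  1  2  2  2  2  2  3
 3  0  1  1  2  2  2  2  2  3
 2  0  1  2  2  2  2  2  2  3
 1  0  1  2  2  3  3  3  3  3
 0  0  1  2  2  3  4  4  4  4
 1  0  1  2  2  3  4  5  5  5
 3  0  1  2  3  3  4  5  5  6
dp[10][8] = 6. One LCS (by backtracking along matches): 2, 3, 1, 0, 1, 3.

6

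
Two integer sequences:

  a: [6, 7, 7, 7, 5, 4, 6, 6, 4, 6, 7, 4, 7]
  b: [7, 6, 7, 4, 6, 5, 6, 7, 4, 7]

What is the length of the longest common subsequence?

8

Pick 6 (a #1, b #2) → 7 (a #4, b #3) → 4 (a #6, b #4) → 6 (a #7, b #5) → 6 (a #10, b #7) → 7 (a #11, b #8) → 4 (a #12, b #9) → 7 (a #13, b #10); all 8 values appear in both, in order. The LCS DP gives dp[13][10] = 8, so this is optimal.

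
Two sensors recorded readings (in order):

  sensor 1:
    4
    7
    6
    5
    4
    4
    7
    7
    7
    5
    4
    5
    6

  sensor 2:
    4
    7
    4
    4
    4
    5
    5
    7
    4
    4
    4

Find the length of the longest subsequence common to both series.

Match 4 at sensor 1[1]=sensor 2[1], then 7 at sensor 1[2]=sensor 2[2], then 5 at sensor 1[4]=sensor 2[7], then 4 at sensor 1[5]=sensor 2[9], then 4 at sensor 1[6]=sensor 2[10], then 4 at sensor 1[11]=sensor 2[11] — 6 values in the same relative order in both. Since dp[13][11] = 6, nothing longer is possible.

6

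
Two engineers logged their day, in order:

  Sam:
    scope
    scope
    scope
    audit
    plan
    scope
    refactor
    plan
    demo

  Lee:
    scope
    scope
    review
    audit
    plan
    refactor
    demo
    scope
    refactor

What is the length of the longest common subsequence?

Match scope [1,1]; then scope [2,2]; then audit [4,4]; then plan [5,5]; then scope [6,8]; then refactor [7,9] — 6 tasks in the same relative order in both. dp[9][9] = 6 confirms this is the maximum.

6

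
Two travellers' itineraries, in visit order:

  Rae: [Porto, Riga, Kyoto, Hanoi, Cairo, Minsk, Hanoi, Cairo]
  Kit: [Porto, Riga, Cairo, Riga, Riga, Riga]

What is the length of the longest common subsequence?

3

Match Porto (Rae #1, Kit #1); then Riga (Rae #2, Kit #2); then Cairo (Rae #5, Kit #3) — 3 stops in the same relative order in both. Since dp[8][6] = 3, nothing longer is possible.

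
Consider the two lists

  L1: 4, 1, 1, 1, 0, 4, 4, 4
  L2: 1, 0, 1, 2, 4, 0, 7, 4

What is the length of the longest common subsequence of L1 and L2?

Let dp[i][j] be the LCS length of the first i values of L1 and the first j values of L2. dp[i][j] = dp[i-1][j-1]+1 when the i-th and j-th values match, else max(dp[i-1][j], dp[i][j-1]).
    ·  1  0  1  2  4  0  7  4
 ·  0  0  0  0  0  0  0  0  0
 4  0  0  0  0  0  1  1  1  1
 1  0  1  1  1  1  1  1  1  1
 1  0  1  1  2  2  2  2  2  2
 1  0  1  1  2  2  2  2  2  2
 0  0  1  2  2  2  2  3  3  3
 4  0  1  2  2  2  3  3  3  4
 4  0  1  2  2  2  3  3  3  4
 4  0  1  2  2  2  3  3  3  4
dp[8][8] = 4. One LCS (by backtracking along matches): 1, 1, 0, 4.

4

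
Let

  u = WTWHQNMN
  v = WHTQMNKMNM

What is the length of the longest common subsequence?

One common subsequence of length 6: W (u #1, v #1), then T (u #2, v #3), then Q (u #5, v #4), then N (u #6, v #6), then M (u #7, v #8), then N (u #8, v #9). The LCS DP gives dp[8][10] = 6, so this is optimal.

6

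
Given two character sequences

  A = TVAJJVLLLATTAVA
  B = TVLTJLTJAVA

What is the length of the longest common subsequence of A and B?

One common subsequence of length 8: T [1,1], V [2,2], J [5,5], L [9,6], T [11,7], A [13,9], V [14,10], A [15,11]. The LCS DP gives dp[15][11] = 8, so this is optimal.

8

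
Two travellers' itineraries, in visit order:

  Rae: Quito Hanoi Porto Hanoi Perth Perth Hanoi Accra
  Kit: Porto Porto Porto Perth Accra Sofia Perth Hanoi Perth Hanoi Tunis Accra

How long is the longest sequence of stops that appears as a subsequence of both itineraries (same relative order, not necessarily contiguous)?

5

Pick Porto (Rae #3, Kit #3), then Hanoi (Rae #4, Kit #8), then Perth (Rae #6, Kit #9), then Hanoi (Rae #7, Kit #10), then Accra (Rae #8, Kit #12); all 5 stops appear in both, in order. dp[8][12] = 5 confirms this is the maximum.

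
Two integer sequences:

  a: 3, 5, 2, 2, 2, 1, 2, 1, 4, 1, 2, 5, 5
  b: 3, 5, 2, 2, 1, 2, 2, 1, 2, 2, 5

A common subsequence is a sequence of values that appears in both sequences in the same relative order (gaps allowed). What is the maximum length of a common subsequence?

9

Let dp[i][j] be the LCS length of the first i values of a and the first j values of b. dp[i][j] = dp[i-1][j-1]+1 when the i-th and j-th values match, else max(dp[i-1][j], dp[i][j-1]).
    ·  3  5  2  2  1  2  2  1  2  2  5
 ·  0  0  0  0  0  0  0  0  0  0  0  0
 3  0  1  1  1  1  1  1  1  1  1  1  1
 5  0  1  2  2  2  2  2  2  2  2  2  2
 2  0  1  2  3  3  3  3  3  3  3  3  3
 2  0  1  2  3  4  4  4  4  4  4  4  4
 2  0  1  2  3  4  4  5  5  5  5  5  5
 1  0  1  2  3  4  5  5  5  6  6  6  6
 2  0  1  2  3  4  5  6  6  6  7  7  7
 1  0  1  2  3  4  5  6  6  7  7  7  7
 4  0  1  2  3  4  5  6  6  7  7  7  7
 1  0  1  2  3  4  5  6  6  7  7  7  7
 2  0  1  2  3  4  5  6  7  7  8  8  8
 5  0  1  2  3  4  5  6  7  7  8  8  9
 5  0  1  2  3  4  5  6  7  7  8  8  9
dp[13][11] = 9. One LCS (by backtracking along matches): 3, 5, 2, 2, 2, 1, 2, 2, 5.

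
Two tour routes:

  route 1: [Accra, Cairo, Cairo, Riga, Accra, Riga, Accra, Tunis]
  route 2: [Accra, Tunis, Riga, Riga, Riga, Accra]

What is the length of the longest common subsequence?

4

Match Accra (route 1 #1, route 2 #1) → Riga (route 1 #4, route 2 #4) → Riga (route 1 #6, route 2 #5) → Accra (route 1 #7, route 2 #6) — 4 stops in the same relative order in both. Since dp[8][6] = 4, nothing longer is possible.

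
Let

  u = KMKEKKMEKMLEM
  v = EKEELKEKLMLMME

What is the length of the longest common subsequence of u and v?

One common subsequence of length 8: K [1,2] → E [4,4] → K [6,6] → E [8,7] → K [9,8] → M [10,10] → L [11,11] → E [12,14]. Since dp[13][14] = 8, nothing longer is possible.

8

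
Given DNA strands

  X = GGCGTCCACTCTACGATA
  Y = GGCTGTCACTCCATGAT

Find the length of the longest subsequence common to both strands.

14

Taking G (X #1, Y #1) → G (X #2, Y #2) → C (X #3, Y #3) → G (X #4, Y #5) → T (X #5, Y #6) → C (X #7, Y #7) → A (X #8, Y #8) → C (X #9, Y #9) → T (X #10, Y #10) → C (X #11, Y #12) → T (X #12, Y #14) → G (X #15, Y #15) → A (X #16, Y #16) → T (X #17, Y #17) gives a common subsequence of length 14. The LCS DP gives dp[18][17] = 14, so this is optimal.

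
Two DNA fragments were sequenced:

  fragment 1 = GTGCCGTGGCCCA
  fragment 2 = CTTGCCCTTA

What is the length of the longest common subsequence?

Match T at fragment 1[2]=fragment 2[2], then T at fragment 1[7]=fragment 2[3], then G at fragment 1[9]=fragment 2[4], then C at fragment 1[10]=fragment 2[5], then C at fragment 1[11]=fragment 2[6], then C at fragment 1[12]=fragment 2[7], then A at fragment 1[13]=fragment 2[10] — 7 bases in the same relative order in both. Since dp[13][10] = 7, nothing longer is possible.

7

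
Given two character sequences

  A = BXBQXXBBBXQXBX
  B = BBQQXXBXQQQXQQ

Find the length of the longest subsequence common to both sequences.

9

Pick B (A #1, B #1), then B (A #3, B #2), then Q (A #4, B #4), then X (A #5, B #5), then X (A #6, B #6), then B (A #9, B #7), then X (A #10, B #8), then Q (A #11, B #11), then X (A #12, B #12); all 9 characters appear in both, in order. dp[14][14] = 9 confirms this is the maximum.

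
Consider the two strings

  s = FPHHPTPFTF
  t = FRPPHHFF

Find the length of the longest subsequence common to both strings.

6

Pick F (s #1, t #1), P (s #2, t #4), H (s #3, t #5), H (s #4, t #6), F (s #8, t #7), F (s #10, t #8); all 6 characters appear in both, in order. The LCS DP gives dp[10][8] = 6, so this is optimal.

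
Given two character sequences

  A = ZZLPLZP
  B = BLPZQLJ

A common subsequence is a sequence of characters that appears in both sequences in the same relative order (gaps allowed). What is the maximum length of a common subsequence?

3

Let dp[i][j] be the LCS length of the first i characters of A and the first j characters of B. dp[i][j] = dp[i-1][j-1]+1 when the i-th and j-th characters match, else max(dp[i-1][j], dp[i][j-1]).
    ·  B  L  P  Z  Q  L  J
 ·  0  0  0  0  0  0  0  0
 Z  0  0  0  0  1  1  1  1
 Z  0  0  0  0  1  1  1  1
 L  0  0  1  1  1  1  2  2
 P  0  0  1  2  2  2  2  2
 L  0  0  1  2  2  2  3  3
 Z  0  0  1  2  3  3  3  3
 P  0  0  1  2  3  3  3  3
dp[7][7] = 3. One LCS (by backtracking along matches): LPL.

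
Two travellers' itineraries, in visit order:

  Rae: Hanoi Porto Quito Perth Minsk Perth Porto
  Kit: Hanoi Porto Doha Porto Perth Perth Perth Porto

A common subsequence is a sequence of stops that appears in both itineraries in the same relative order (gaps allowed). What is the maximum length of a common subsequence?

Taking Hanoi at Rae[1]=Kit[1], Porto at Rae[2]=Kit[4], Perth at Rae[4]=Kit[6], Perth at Rae[6]=Kit[7], Porto at Rae[7]=Kit[8] gives a common subsequence of length 5. The LCS DP gives dp[7][8] = 5, so this is optimal.

5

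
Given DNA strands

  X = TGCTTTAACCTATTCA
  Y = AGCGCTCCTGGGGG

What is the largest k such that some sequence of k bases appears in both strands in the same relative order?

6

Pick G at X[2]=Y[4]; then C at X[3]=Y[5]; then T at X[6]=Y[6]; then C at X[9]=Y[7]; then C at X[10]=Y[8]; then T at X[11]=Y[9]; all 6 bases appear in both, in order. Since dp[16][14] = 6, nothing longer is possible.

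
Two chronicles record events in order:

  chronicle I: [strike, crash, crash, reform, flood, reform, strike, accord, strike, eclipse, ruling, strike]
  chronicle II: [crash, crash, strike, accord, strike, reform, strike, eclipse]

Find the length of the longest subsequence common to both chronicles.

6

One common subsequence of length 6: crash (chronicle I #2, chronicle II #1), then crash (chronicle I #3, chronicle II #2), then strike (chronicle I #7, chronicle II #3), then accord (chronicle I #8, chronicle II #4), then strike (chronicle I #9, chronicle II #7), then eclipse (chronicle I #10, chronicle II #8). Since dp[12][8] = 6, nothing longer is possible.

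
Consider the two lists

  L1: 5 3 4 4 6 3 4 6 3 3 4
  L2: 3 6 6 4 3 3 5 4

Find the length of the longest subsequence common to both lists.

6

Taking 3 (L1 #2, L2 #1), 6 (L1 #5, L2 #3), 4 (L1 #7, L2 #4), 3 (L1 #9, L2 #5), 3 (L1 #10, L2 #6), 4 (L1 #11, L2 #8) gives a common subsequence of length 6. Since dp[11][8] = 6, nothing longer is possible.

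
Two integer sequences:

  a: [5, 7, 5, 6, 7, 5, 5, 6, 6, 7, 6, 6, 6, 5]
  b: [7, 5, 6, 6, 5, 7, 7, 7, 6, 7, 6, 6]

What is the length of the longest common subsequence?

8

One common subsequence of length 8: 7 at a[2]=b[1], 5 at a[3]=b[2], 6 at a[4]=b[4], 7 at a[5]=b[8], 6 at a[9]=b[9], 7 at a[10]=b[10], 6 at a[12]=b[11], 6 at a[13]=b[12]. The LCS DP gives dp[14][12] = 8, so this is optimal.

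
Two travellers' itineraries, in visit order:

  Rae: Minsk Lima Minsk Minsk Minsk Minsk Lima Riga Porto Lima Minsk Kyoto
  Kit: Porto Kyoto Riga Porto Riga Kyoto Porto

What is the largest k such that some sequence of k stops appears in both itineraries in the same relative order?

Pick Riga [8,3]; then Porto [9,4]; then Kyoto [12,6]; all 3 stops appear in both, in order. The LCS DP gives dp[12][7] = 3, so this is optimal.

3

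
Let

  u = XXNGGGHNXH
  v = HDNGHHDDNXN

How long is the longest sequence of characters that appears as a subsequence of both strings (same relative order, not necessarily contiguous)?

Let dp[i][j] be the LCS length of the first i characters of u and the first j characters of v. dp[i][j] = dp[i-1][j-1]+1 when the i-th and j-th characters match, else max(dp[i-1][j], dp[i][j-1]).
    ·  H  D  N  G  H  H  D  D  N  X  N
 ·  0  0  0  0  0  0  0  0  0  0  0  0
 X  0  0  0  0  0  0  0  0  0  0  1  1
 X  0  0  0  0  0  0  0  0  0  0  1  1
 N  0  0  0  1  1  1  1  1  1  1  1  2
 G  0  0  0  1  2  2  2  2  2  2  2  2
 G  0  0  0  1  2  2  2  2  2  2  2  2
 G  0  0  0  1  2  2  2  2  2  2  2  2
 H  0  1  1  1  2  3  3  3  3  3  3  3
 N  0  1  1  2  2  3  3  3  3  4  4  4
 X  0  1  1  2  2  3  3  3  3  4  5  5
 H  0  1  1  2  2  3  4  4  4  4  5  5
dp[10][11] = 5. One LCS (by backtracking along matches): NGHNX.

5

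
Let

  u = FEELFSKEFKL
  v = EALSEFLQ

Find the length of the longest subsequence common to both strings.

One common subsequence of length 6: E (u #2, v #1), L (u #4, v #3), S (u #6, v #4), E (u #8, v #5), F (u #9, v #6), L (u #11, v #7). Since dp[11][8] = 6, nothing longer is possible.

6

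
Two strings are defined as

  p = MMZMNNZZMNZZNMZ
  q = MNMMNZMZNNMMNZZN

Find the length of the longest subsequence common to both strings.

Match M [1,3] → M [2,4] → Z [3,6] → M [4,7] → N [5,9] → N [6,10] → M [9,12] → N [10,13] → Z [11,14] → Z [12,15] → N [13,16] — 11 characters in the same relative order in both, and the DP table's final entry dp[15][16] is also 11, so no common subsequence is longer.

11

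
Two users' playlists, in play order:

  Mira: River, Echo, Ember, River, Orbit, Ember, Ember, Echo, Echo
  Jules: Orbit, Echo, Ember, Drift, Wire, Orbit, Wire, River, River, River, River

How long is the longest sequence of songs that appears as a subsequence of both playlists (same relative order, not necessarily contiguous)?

3

Match Echo (Mira #2, Jules #2), Ember (Mira #3, Jules #3), River (Mira #4, Jules #11) — 3 songs in the same relative order in both. dp[9][11] = 3 confirms this is the maximum.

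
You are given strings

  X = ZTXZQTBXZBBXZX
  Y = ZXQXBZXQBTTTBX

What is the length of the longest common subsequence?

Pick Z [1,1], X [3,2], Q [5,3], B [7,5], X [8,7], B [10,9], B [11,13], X [14,14]; all 8 characters appear in both, in order, and the DP table's final entry dp[14][14] is also 8, so no common subsequence is longer.

8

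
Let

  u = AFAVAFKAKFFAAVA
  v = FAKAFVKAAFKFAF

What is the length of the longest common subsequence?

9

Taking F (u #2, v #1); then A (u #3, v #2); then A (u #5, v #4); then F (u #6, v #5); then K (u #7, v #7); then A (u #8, v #9); then K (u #9, v #11); then F (u #10, v #12); then F (u #11, v #14) gives a common subsequence of length 9. Since dp[15][14] = 9, nothing longer is possible.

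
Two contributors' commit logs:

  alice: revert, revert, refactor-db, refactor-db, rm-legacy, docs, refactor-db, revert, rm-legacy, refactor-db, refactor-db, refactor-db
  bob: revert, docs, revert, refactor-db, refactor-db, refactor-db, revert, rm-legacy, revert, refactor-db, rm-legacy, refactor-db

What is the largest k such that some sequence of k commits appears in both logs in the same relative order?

One common subsequence of length 9: revert at alice[1]=bob[1], revert at alice[2]=bob[3], refactor-db at alice[3]=bob[4], refactor-db at alice[4]=bob[5], refactor-db at alice[7]=bob[6], revert at alice[8]=bob[7], rm-legacy at alice[9]=bob[8], refactor-db at alice[10]=bob[10], refactor-db at alice[12]=bob[12]. The LCS DP gives dp[12][12] = 9, so this is optimal.

9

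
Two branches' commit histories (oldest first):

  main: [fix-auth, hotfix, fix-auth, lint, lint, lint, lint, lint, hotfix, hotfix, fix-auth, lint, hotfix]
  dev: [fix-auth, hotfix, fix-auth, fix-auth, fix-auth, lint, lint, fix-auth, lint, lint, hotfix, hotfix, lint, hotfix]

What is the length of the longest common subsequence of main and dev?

One common subsequence of length 11: fix-auth at main[1]=dev[1] → hotfix at main[2]=dev[2] → fix-auth at main[3]=dev[5] → lint at main[4]=dev[6] → lint at main[5]=dev[7] → lint at main[7]=dev[9] → lint at main[8]=dev[10] → hotfix at main[9]=dev[11] → hotfix at main[10]=dev[12] → lint at main[12]=dev[13] → hotfix at main[13]=dev[14]. The LCS DP gives dp[13][14] = 11, so this is optimal.

11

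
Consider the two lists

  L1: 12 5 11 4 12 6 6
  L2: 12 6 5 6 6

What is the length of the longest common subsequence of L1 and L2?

4

Taking 12 at L1[1]=L2[1]; then 5 at L1[2]=L2[3]; then 6 at L1[6]=L2[4]; then 6 at L1[7]=L2[5] gives a common subsequence of length 4. The LCS DP gives dp[7][5] = 4, so this is optimal.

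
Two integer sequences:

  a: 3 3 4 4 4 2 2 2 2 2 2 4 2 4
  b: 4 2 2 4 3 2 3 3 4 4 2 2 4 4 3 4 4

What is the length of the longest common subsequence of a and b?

8

Match 3 at a[1]=b[7], then 3 at a[2]=b[8], then 4 at a[4]=b[9], then 4 at a[5]=b[10], then 2 at a[6]=b[11], then 2 at a[7]=b[12], then 4 at a[12]=b[16], then 4 at a[14]=b[17] — 8 values in the same relative order in both. The LCS DP gives dp[14][17] = 8, so this is optimal.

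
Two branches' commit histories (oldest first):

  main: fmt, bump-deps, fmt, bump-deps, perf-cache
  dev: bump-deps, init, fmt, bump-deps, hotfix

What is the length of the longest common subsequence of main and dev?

Pick bump-deps at main[2]=dev[1], fmt at main[3]=dev[3], bump-deps at main[4]=dev[4]; all 3 commits appear in both, in order. The LCS DP gives dp[5][5] = 3, so this is optimal.

3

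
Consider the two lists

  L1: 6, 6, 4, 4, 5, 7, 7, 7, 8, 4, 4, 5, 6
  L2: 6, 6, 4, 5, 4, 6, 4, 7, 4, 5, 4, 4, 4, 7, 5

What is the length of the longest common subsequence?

One common subsequence of length 8: 6 (L1 #1, L2 #2), then 6 (L1 #2, L2 #6), then 4 (L1 #3, L2 #7), then 4 (L1 #4, L2 #9), then 5 (L1 #5, L2 #10), then 4 (L1 #10, L2 #12), then 4 (L1 #11, L2 #13), then 5 (L1 #12, L2 #15), and the DP table's final entry dp[13][15] is also 8, so no common subsequence is longer.

8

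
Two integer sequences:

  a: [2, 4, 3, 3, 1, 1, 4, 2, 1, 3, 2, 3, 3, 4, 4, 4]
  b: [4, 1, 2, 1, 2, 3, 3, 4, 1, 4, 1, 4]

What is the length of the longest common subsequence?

10

Pick 4 at a[2]=b[1], 1 at a[6]=b[2], 2 at a[8]=b[3], 1 at a[9]=b[4], 2 at a[11]=b[5], 3 at a[12]=b[6], 3 at a[13]=b[7], 4 at a[14]=b[8], 4 at a[15]=b[10], 4 at a[16]=b[12]; all 10 values appear in both, in order. Since dp[16][12] = 10, nothing longer is possible.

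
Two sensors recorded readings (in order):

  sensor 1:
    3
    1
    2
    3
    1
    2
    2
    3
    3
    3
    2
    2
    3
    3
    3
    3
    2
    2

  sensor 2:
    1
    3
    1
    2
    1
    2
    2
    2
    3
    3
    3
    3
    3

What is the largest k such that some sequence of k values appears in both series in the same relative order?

Match 3 (sensor 1 #1, sensor 2 #2), 1 (sensor 1 #2, sensor 2 #3), 2 (sensor 1 #3, sensor 2 #4), 1 (sensor 1 #5, sensor 2 #5), 2 (sensor 1 #6, sensor 2 #7), 2 (sensor 1 #7, sensor 2 #8), 3 (sensor 1 #10, sensor 2 #9), 3 (sensor 1 #13, sensor 2 #10), 3 (sensor 1 #14, sensor 2 #11), 3 (sensor 1 #15, sensor 2 #12), 3 (sensor 1 #16, sensor 2 #13) — 11 values in the same relative order in both. dp[18][13] = 11 confirms this is the maximum.

11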